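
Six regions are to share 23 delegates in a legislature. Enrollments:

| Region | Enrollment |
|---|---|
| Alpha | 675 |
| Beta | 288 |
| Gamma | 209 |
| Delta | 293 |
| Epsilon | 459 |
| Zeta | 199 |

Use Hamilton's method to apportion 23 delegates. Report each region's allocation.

Alpha: 8; Beta: 3; Gamma: 2; Delta: 3; Epsilon: 5; Zeta: 2

The standard divisor is 2123/23 ≈ 92.304.
Standard quotas: Alpha 7.313, Beta 3.120, Gamma 2.264, Delta 3.174, Epsilon 4.973, Zeta 2.156.
Lower quotas: Alpha 7, Beta 3, Gamma 2, Delta 3, Epsilon 4, Zeta 2 (sum 21, leaving 2 seats).
Remainders in descending order: Epsilon 0.973, Alpha 0.313, Gamma 0.264, Delta 0.174, Zeta 0.156, Beta 0.120.
The surplus seats go to Epsilon, Alpha.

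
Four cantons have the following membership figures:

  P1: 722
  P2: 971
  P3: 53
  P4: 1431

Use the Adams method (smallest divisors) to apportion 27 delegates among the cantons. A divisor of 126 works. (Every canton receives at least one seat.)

With modified divisor 126: modified quotas P1 5.730, P2 7.706, P3 0.421, P4 11.357.
Rounding up: P1 6, P2 8, P3 1, P4 12 (total 27).

P1 6, P2 8, P3 1, P4 12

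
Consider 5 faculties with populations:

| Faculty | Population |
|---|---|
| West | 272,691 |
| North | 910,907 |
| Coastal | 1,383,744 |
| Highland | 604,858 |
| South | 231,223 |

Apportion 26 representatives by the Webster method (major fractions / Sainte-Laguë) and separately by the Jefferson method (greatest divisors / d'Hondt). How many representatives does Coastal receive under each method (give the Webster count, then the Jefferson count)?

Webster: West 2, North 7, Coastal 10, Highland 5, South 2.
Jefferson: West 2, North 7, Coastal 11, Highland 5, South 1.
Coastal gets 10 under Webster and 11 under Jefferson.

10 and 11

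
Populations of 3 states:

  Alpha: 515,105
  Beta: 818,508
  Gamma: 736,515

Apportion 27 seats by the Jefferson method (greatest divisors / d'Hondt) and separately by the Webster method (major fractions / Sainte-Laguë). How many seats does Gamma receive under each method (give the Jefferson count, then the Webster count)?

10 and 9

Jefferson: Alpha 6, Beta 11, Gamma 10.
Webster: Alpha 7, Beta 11, Gamma 9.
Gamma gets 10 under Jefferson and 9 under Webster.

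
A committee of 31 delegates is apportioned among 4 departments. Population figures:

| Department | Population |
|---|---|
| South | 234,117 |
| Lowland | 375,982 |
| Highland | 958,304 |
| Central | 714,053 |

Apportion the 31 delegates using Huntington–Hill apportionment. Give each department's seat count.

With divisor 73151: modified quotas South 3.200, Lowland 5.140, Highland 13.100, Central 9.761.
Geometric-mean thresholds: South √(3·4)=3.464, Lowland √(5·6)=5.477, Highland √(13·14)=13.491, Central √(9·10)=9.487.
Each quota rounded against its threshold gives South 3, Lowland 5, Highland 13, Central 10 (total 31).

South=3; Lowland=5; Highland=13; Central=10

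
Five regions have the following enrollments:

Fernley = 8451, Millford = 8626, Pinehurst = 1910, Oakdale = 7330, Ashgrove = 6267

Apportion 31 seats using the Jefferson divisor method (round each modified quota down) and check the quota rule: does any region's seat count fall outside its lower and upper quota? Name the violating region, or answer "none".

none

Standard quotas: Fernley 8.040, Millford 8.207, Pinehurst 1.817, Oakdale 6.974, Ashgrove 5.962.
Jefferson allocation: Fernley 8, Millford 9, Pinehurst 1, Oakdale 7, Ashgrove 6.
Every allocation lies between the lower and upper quota.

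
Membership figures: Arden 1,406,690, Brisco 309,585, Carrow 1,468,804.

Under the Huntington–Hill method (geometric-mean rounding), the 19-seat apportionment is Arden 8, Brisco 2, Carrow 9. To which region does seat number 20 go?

Arden

Priority for the next seat is population ÷ (√(s·(s+1))).
Priorities: Arden 165780.006, Brisco 126387.547, Carrow 154825.536.
Highest priority: Arden.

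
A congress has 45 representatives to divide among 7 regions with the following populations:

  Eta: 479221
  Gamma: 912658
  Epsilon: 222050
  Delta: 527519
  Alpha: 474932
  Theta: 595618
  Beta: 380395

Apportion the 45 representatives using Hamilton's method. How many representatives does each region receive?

Eta: 6; Gamma: 11; Epsilon: 3; Delta: 7; Alpha: 6; Theta: 7; Beta: 5

Total 3592393; standard divisor 3592393/45 ≈ 79830.956.
Standard quotas: Eta 6.0029, Gamma 11.4324, Epsilon 2.7815, Delta 6.6080, Alpha 5.9492, Theta 7.4610, Beta 4.7650.
Lower quotas: Eta 6, Gamma 11, Epsilon 2, Delta 6, Alpha 5, Theta 7, Beta 4 (sum 41, leaving 4 seats).
Remainders in descending order: Alpha 0.9492, Epsilon 0.7815, Beta 0.7650, Delta 0.6080, Theta 0.4610, Gamma 0.4324, Eta 0.0029.
The surplus seats go to Alpha, Epsilon, Beta, Delta.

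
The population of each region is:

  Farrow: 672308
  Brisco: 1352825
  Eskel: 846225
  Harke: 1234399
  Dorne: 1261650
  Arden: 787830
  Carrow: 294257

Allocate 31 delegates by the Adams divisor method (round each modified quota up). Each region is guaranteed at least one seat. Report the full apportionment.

Standard divisor 6449494/31 ≈ 208048.194; standard quotas: Farrow 3.232, Brisco 6.502, Eskel 4.067, Harke 5.933, Dorne 6.064, Arden 3.787, Carrow 1.414.
Rounding up gives 4, 7, 5, 6, 7, 4, 2 = 35 seats, so the divisor must be adjusted.
With modified divisor 236200: modified quotas Farrow 2.846, Brisco 5.727, Eskel 3.583, Harke 5.226, Dorne 5.341, Arden 3.335, Carrow 1.246.
Rounding up: Farrow 3, Brisco 6, Eskel 4, Harke 6, Dorne 6, Arden 4, Carrow 2 (total 31).

Farrow=3, Brisco=6, Eskel=4, Harke=6, Dorne=6, Arden=4, Carrow=2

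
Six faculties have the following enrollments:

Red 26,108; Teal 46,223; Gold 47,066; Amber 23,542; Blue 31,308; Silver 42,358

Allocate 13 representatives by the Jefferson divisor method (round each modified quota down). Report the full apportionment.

Red=1, Teal=3, Gold=3, Amber=1, Blue=2, Silver=3

Standard divisor 216605/13 ≈ 16661.923; standard quotas: Red 1.567, Teal 2.774, Gold 2.825, Amber 1.413, Blue 1.879, Silver 2.542.
Rounding down gives 1, 2, 2, 1, 1, 2 = 9 seats, so the divisor must be adjusted.
With modified divisor 13600: modified quotas Red 1.920, Teal 3.399, Gold 3.461, Amber 1.731, Blue 2.302, Silver 3.115.
Rounding down: Red 1, Teal 3, Gold 3, Amber 1, Blue 2, Silver 3 (total 13).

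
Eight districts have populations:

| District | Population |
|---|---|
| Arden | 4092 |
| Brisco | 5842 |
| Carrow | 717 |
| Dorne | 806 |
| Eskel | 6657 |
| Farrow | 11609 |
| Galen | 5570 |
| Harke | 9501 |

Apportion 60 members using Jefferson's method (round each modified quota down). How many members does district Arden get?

5

Standard divisor 44794/60 ≈ 746.567; standard quotas: Arden 5.481, Brisco 7.825, Carrow 0.960, Dorne 1.080, Eskel 8.917, Farrow 15.550, Galen 7.461, Harke 12.726.
Rounding down gives 5, 7, 0, 1, 8, 15, 7, 12 = 55 seats, so the divisor must be adjusted.
With modified divisor 700: modified quotas Arden 5.846, Brisco 8.346, Carrow 1.024, Dorne 1.151, Eskel 9.510, Farrow 16.584, Galen 7.957, Harke 13.573.
Rounding down: Arden 5, Brisco 8, Carrow 1, Dorne 1, Eskel 9, Farrow 16, Galen 7, Harke 13 (total 60).
Arden receives 5.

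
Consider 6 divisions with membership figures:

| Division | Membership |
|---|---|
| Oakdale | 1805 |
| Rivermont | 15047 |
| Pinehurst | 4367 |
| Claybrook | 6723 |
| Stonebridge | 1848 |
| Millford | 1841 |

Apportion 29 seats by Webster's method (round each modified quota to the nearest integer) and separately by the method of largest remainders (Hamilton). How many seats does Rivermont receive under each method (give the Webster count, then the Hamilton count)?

Webster: Oakdale 2, Rivermont 13, Pinehurst 4, Claybrook 6, Stonebridge 2, Millford 2.
Hamilton: Oakdale 1, Rivermont 14, Pinehurst 4, Claybrook 6, Stonebridge 2, Millford 2.
Rivermont gets 13 under Webster and 14 under Hamilton.

13 and 14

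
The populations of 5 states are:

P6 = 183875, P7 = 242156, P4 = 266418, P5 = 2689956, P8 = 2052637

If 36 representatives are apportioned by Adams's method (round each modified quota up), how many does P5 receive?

17

Standard divisor 5435042/36 ≈ 150973.389; standard quotas: P6 1.218, P7 1.604, P4 1.765, P5 17.817, P8 13.596.
Rounding up gives 2, 2, 2, 18, 14 = 38 seats, so the divisor must be adjusted.
With modified divisor 163200: modified quotas P6 1.127, P7 1.484, P4 1.632, P5 16.483, P8 12.577.
Rounding up: P6 2, P7 2, P4 2, P5 17, P8 13 (total 36).
P5 receives 17.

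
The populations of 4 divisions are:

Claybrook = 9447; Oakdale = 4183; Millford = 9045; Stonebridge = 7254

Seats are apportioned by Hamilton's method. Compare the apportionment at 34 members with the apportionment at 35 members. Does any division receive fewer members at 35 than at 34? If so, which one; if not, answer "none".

none

At 34 seats: Claybrook 11, Oakdale 5, Millford 10, Stonebridge 8.
At 35 seats: Claybrook 11, Oakdale 5, Millford 11, Stonebridge 8.
No division's allocation decreased.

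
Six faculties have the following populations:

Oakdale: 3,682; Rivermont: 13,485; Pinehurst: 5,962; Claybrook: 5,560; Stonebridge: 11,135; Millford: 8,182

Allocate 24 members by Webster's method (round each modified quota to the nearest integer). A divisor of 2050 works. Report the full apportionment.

Oakdale=2; Rivermont=7; Pinehurst=3; Claybrook=3; Stonebridge=5; Millford=4

With modified divisor 2050: modified quotas Oakdale 1.796, Rivermont 6.578, Pinehurst 2.908, Claybrook 2.712, Stonebridge 5.432, Millford 3.991.
Rounding to the nearest integer: Oakdale 2, Rivermont 7, Pinehurst 3, Claybrook 3, Stonebridge 5, Millford 4 (total 24).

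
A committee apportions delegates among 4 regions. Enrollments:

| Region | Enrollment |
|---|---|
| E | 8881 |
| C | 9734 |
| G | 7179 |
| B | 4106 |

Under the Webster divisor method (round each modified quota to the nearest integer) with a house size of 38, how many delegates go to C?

13

Standard divisor 29900/38 ≈ 786.842; standard quotas: E 11.287, C 12.371, G 9.124, B 5.218.
Rounding to the nearest integer gives 11, 12, 9, 5 = 37 seats, so the divisor must be adjusted.
With modified divisor 775: modified quotas E 11.459, C 12.560, G 9.263, B 5.298.
Rounding to the nearest integer: E 11, C 13, G 9, B 5 (total 38).
C receives 13.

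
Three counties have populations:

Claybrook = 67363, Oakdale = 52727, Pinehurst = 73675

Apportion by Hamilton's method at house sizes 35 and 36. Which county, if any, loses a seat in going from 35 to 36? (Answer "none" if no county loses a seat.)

At 35 seats: Claybrook 12, Oakdale 10, Pinehurst 13.
At 36 seats: Claybrook 12, Oakdale 10, Pinehurst 14.
No county's allocation decreased.

none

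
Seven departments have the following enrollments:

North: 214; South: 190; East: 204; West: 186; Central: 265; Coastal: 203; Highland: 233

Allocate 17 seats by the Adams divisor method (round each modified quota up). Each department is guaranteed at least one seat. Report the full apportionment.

North=3; South=2; East=2; West=2; Central=3; Coastal=2; Highland=3

Standard divisor 1495/17 ≈ 87.941; standard quotas: North 2.433, South 2.161, East 2.320, West 2.115, Central 3.013, Coastal 2.308, Highland 2.649.
Rounding up gives 3, 3, 3, 3, 4, 3, 3 = 22 seats, so the divisor must be adjusted.
With modified divisor 104: modified quotas North 2.058, South 1.827, East 1.962, West 1.788, Central 2.548, Coastal 1.952, Highland 2.240.
Rounding up: North 3, South 2, East 2, West 2, Central 3, Coastal 2, Highland 3 (total 17).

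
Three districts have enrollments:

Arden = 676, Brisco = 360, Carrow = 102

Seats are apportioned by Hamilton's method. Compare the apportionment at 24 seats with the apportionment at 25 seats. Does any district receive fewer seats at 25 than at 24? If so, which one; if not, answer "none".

none

At 24 seats: Arden 14, Brisco 8, Carrow 2.
At 25 seats: Arden 15, Brisco 8, Carrow 2.
No district's allocation decreased.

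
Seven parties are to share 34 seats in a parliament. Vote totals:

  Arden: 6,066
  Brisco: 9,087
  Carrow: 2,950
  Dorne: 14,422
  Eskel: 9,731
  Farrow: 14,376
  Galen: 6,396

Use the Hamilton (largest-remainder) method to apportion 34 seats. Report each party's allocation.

Arden=3, Brisco=5, Carrow=2, Dorne=8, Eskel=5, Farrow=8, Galen=3

Standard divisor: 63028 ÷ 34 ≈ 1853.765.
Standard quotas: Arden 3.2723, Brisco 4.9019, Carrow 1.5914, Dorne 7.7798, Eskel 5.2493, Farrow 7.7550, Galen 3.4503.
Lower quotas: Arden 3, Brisco 4, Carrow 1, Dorne 7, Eskel 5, Farrow 7, Galen 3 (sum 30, leaving 4 seats).
Remainders in descending order: Brisco 0.9019, Dorne 0.7798, Farrow 0.7550, Carrow 0.5914, Galen 0.4503, Arden 0.2723, Eskel 0.2493.
Largest remainders: Brisco, Dorne, Farrow, Carrow receive the extra seats.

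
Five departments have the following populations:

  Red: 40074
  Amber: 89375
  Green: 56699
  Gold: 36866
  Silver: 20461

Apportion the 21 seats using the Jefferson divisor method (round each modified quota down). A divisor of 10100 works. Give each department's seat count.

Red 3, Amber 8, Green 5, Gold 3, Silver 2

With modified divisor 10100: modified quotas Red 3.968, Amber 8.849, Green 5.614, Gold 3.650, Silver 2.026.
Rounding down: Red 3, Amber 8, Green 5, Gold 3, Silver 2 (total 21).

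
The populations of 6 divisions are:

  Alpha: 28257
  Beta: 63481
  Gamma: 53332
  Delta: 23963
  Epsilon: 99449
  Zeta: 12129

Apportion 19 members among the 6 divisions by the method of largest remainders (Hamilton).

Alpha=2, Beta=4, Gamma=3, Delta=2, Epsilon=7, Zeta=1

Total 280611; standard divisor 280611/19 = 14769.
Standard quotas: Alpha 1.9133, Beta 4.2983, Gamma 3.6111, Delta 1.6225, Epsilon 6.7336, Zeta 0.8212.
Lower quotas: Alpha 1, Beta 4, Gamma 3, Delta 1, Epsilon 6, Zeta 0 (sum 15, leaving 4 seats).
Remainders in descending order: Alpha 0.9133, Zeta 0.8212, Epsilon 0.7336, Delta 0.6225, Gamma 0.6111, Beta 0.2983.
Largest remainders: Alpha, Zeta, Epsilon, Delta receive the extra seats.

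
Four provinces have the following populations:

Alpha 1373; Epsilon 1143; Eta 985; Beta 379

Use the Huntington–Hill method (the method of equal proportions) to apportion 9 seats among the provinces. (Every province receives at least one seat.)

With divisor 434: modified quotas Alpha 3.164, Epsilon 2.634, Eta 2.270, Beta 0.873.
Geometric-mean thresholds: Alpha √(3·4)=3.464, Epsilon √(2·3)=2.449, Eta √(2·3)=2.449, Beta (min 1).
Each quota rounded against its threshold gives Alpha 3, Epsilon 3, Eta 2, Beta 1 (total 9).

Alpha: 3, Epsilon: 3, Eta: 2, Beta: 1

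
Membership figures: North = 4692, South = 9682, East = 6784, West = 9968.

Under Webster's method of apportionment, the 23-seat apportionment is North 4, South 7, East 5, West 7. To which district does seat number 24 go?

West

Priority for the next seat is population ÷ (current seats + 0.5).
Priorities: North 1042.667, South 1290.933, East 1233.455, West 1329.067.
Highest priority: West.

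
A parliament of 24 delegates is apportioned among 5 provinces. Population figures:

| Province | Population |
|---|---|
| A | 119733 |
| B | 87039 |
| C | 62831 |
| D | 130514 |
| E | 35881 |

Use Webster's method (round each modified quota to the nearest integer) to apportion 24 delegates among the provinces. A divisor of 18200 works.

A 7; B 5; C 3; D 7; E 2

With modified divisor 18200: modified quotas A 6.579, B 4.782, C 3.452, D 7.171, E 1.971.
Rounding to the nearest integer: A 7, B 5, C 3, D 7, E 2 (total 24).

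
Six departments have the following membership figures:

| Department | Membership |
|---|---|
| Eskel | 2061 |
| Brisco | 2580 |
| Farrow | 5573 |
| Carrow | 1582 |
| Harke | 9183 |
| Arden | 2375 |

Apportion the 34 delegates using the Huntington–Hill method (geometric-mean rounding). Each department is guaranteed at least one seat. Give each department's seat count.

Eskel: 3; Brisco: 4; Farrow: 8; Carrow: 2; Harke: 13; Arden: 4

With divisor 683: modified quotas Eskel 3.018, Brisco 3.777, Farrow 8.160, Carrow 2.316, Harke 13.445, Arden 3.477.
Geometric-mean thresholds: Eskel √(3·4)=3.464, Brisco √(3·4)=3.464, Farrow √(8·9)=8.485, Carrow √(2·3)=2.449, Harke √(13·14)=13.491, Arden √(3·4)=3.464.
Each quota rounded against its threshold gives Eskel 3, Brisco 4, Farrow 8, Carrow 2, Harke 13, Arden 4 (total 34).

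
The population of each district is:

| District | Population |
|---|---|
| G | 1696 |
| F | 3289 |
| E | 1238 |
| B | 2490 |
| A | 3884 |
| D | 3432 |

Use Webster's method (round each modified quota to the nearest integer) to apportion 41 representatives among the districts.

G=4, F=9, E=3, B=6, A=10, D=9

Standard divisor 16029/41 ≈ 390.951; standard quotas: G 4.338, F 8.413, E 3.167, B 6.369, A 9.935, D 8.779.
Rounding to the nearest integer gives 4, 8, 3, 6, 10, 9 = 40 seats, so the divisor must be adjusted.
With modified divisor 385: modified quotas G 4.405, F 8.543, E 3.216, B 6.468, A 10.088, D 8.914.
Rounding to the nearest integer: G 4, F 9, E 3, B 6, A 10, D 9 (total 41).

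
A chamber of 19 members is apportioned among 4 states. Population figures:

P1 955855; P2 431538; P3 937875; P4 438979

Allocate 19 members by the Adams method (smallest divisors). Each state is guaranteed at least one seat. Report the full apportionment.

Standard divisor 2764247/19 ≈ 145486.684; standard quotas: P1 6.570, P2 2.966, P3 6.446, P4 3.017.
Rounding up gives 7, 3, 7, 4 = 21 seats, so the divisor must be adjusted.
With modified divisor 157800: modified quotas P1 6.057, P2 2.735, P3 5.943, P4 2.782.
Rounding up: P1 7, P2 3, P3 6, P4 3 (total 19).

P1: 7, P2: 3, P3: 6, P4: 3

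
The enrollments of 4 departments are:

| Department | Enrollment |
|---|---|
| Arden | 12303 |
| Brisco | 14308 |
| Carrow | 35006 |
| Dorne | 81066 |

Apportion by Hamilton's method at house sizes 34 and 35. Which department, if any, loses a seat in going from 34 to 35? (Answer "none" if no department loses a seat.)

At 34 seats: Arden 3, Brisco 4, Carrow 8, Dorne 19.
At 35 seats: Arden 3, Brisco 3, Carrow 9, Dorne 20.
Brisco drops from 4 to 3.

Brisco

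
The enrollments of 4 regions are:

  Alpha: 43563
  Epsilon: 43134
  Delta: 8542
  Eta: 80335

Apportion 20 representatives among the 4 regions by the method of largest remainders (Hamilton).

The standard divisor is 175574/20 ≈ 8778.7.
Standard quotas: Alpha 4.9624, Epsilon 4.9135, Delta 0.9730, Eta 9.1511.
Lower quotas: Alpha 4, Epsilon 4, Delta 0, Eta 9 (sum 17, leaving 3 seats).
Remainders in descending order: Delta 0.9730, Alpha 0.9624, Epsilon 0.9135, Eta 0.1511.
Largest remainders: Delta, Alpha, Epsilon receive the extra seats.

Alpha=5, Epsilon=5, Delta=1, Eta=9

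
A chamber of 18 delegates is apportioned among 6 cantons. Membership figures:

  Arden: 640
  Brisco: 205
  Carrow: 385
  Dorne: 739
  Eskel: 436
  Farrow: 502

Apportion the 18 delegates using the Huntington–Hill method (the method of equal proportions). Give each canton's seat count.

With divisor 161: modified quotas Arden 3.975, Brisco 1.273, Carrow 2.391, Dorne 4.590, Eskel 2.708, Farrow 3.118.
Geometric-mean thresholds: Arden √(3·4)=3.464, Brisco √(1·2)=1.414, Carrow √(2·3)=2.449, Dorne √(4·5)=4.472, Eskel √(2·3)=2.449, Farrow √(3·4)=3.464.
Each quota rounded against its threshold gives Arden 4, Brisco 1, Carrow 2, Dorne 5, Eskel 3, Farrow 3 (total 18).

Arden=4, Brisco=1, Carrow=2, Dorne=5, Eskel=3, Farrow=3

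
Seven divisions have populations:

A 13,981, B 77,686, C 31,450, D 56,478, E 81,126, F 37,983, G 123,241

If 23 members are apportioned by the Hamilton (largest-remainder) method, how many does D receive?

3

Total 421945; standard divisor 421945/23 ≈ 18345.435.
Standard quotas: A 0.7621, B 4.2346, C 1.7143, D 3.0786, E 4.4221, F 2.0704, G 6.7178.
Lower quotas: A 0, B 4, C 1, D 3, E 4, F 2, G 6 (sum 20, leaving 3 seats).
Remainders in descending order: A 0.7621, G 0.7178, C 0.7143, E 0.4221, B 0.2346, D 0.0786, F 0.0704.
Largest remainders: A, G, C receive the extra seats.
D receives 3.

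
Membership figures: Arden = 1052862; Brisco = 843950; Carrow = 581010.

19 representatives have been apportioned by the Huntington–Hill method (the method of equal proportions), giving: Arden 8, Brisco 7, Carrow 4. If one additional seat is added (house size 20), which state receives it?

Priority for the next seat is population ÷ (√(s·(s+1))).
Priorities: Arden 124080.977, Brisco 112777.563, Carrow 129917.786.
Highest priority: Carrow.

Carrow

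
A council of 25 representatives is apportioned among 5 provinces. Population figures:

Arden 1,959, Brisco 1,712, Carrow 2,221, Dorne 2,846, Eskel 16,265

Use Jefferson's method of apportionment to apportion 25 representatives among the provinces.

Arden=2, Brisco=1, Carrow=2, Dorne=3, Eskel=17

Standard divisor 25003/25 ≈ 1000.12; standard quotas: Arden 1.959, Brisco 1.712, Carrow 2.221, Dorne 2.846, Eskel 16.263.
Rounding down gives 1, 1, 2, 2, 16 = 22 seats, so the divisor must be adjusted.
With modified divisor 930: modified quotas Arden 2.106, Brisco 1.841, Carrow 2.388, Dorne 3.060, Eskel 17.489.
Rounding down: Arden 2, Brisco 1, Carrow 2, Dorne 3, Eskel 17 (total 25).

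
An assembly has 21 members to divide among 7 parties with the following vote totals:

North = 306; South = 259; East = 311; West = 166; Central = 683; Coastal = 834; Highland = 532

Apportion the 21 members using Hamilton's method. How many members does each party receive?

North=2, South=2, East=2, West=1, Central=5, Coastal=6, Highland=3

Total 3091; standard divisor 3091/21 ≈ 147.19.
Standard quotas: North 2.079, South 1.760, East 2.113, West 1.128, Central 4.640, Coastal 5.666, Highland 3.614.
Lower quotas: North 2, South 1, East 2, West 1, Central 4, Coastal 5, Highland 3 (sum 18, leaving 3 seats).
Remainders in descending order: South 0.760, Coastal 0.666, Central 0.640, Highland 0.614, West 0.128, East 0.113, North 0.079.
Largest remainders: South, Coastal, Central receive the extra seats.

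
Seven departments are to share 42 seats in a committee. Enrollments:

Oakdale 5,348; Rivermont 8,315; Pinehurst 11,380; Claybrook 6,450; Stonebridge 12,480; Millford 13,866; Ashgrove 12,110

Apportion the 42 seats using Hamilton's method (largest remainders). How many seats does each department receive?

Standard divisor: 69949 ÷ 42 ≈ 1665.452.
Standard quotas: Oakdale 3.2111, Rivermont 4.9926, Pinehurst 6.8330, Claybrook 3.8728, Stonebridge 7.4935, Millford 8.3257, Ashgrove 7.2713.
Lower quotas: Oakdale 3, Rivermont 4, Pinehurst 6, Claybrook 3, Stonebridge 7, Millford 8, Ashgrove 7 (sum 38, leaving 4 seats).
Remainders in descending order: Rivermont 0.9926, Claybrook 0.8728, Pinehurst 0.8330, Stonebridge 0.4935, Millford 0.3257, Ashgrove 0.2713, Oakdale 0.2111.
Largest remainders: Rivermont, Claybrook, Pinehurst, Stonebridge receive the extra seats.

Oakdale: 3, Rivermont: 5, Pinehurst: 7, Claybrook: 4, Stonebridge: 8, Millford: 8, Ashgrove: 7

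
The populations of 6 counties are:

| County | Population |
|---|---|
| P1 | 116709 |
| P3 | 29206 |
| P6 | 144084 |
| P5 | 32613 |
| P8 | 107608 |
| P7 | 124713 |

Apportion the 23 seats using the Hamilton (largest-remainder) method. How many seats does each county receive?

P1: 5, P3: 1, P6: 6, P5: 1, P8: 5, P7: 5

The standard divisor is 554933/23 ≈ 24127.522.
Standard quotas: P1 4.8372, P3 1.2105, P6 5.9718, P5 1.3517, P8 4.4600, P7 5.1689.
Lower quotas: P1 4, P3 1, P6 5, P5 1, P8 4, P7 5 (sum 20, leaving 3 seats).
Remainders in descending order: P6 0.9718, P1 0.8372, P8 0.4600, P5 0.3517, P3 0.2105, P7 0.1689.
Largest remainders: P6, P1, P8 receive the extra seats.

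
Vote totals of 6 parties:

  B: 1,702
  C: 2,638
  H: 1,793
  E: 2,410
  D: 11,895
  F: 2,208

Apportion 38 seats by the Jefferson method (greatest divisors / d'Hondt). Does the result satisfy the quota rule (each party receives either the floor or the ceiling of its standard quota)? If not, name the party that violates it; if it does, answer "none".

D

Standard quotas: B 2.856, C 4.427, H 3.009, E 4.044, D 19.960, F 3.705.
Jefferson allocation: B 3, C 4, H 3, E 4, D 21, F 3.
D has quota 19.960 (lower 19, upper 20) but receives 21 — outside the quota interval.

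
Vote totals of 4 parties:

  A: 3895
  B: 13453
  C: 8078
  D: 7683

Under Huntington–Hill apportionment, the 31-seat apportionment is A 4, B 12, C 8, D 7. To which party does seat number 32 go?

Priority for the next seat is population ÷ (√(s·(s+1))).
Priorities: A 870.948, B 1077.102, C 952.001, D 1026.684.
Highest priority: B.

B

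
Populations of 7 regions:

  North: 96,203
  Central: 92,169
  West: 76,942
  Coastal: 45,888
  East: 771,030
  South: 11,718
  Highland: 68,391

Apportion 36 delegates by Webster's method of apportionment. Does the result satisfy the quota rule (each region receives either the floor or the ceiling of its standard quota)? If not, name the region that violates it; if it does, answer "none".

Standard quotas: North 2.980, Central 2.855, West 2.383, Coastal 1.421, East 23.880, South 0.363, Highland 2.118.
Webster allocation: North 3, Central 3, West 2, Coastal 1, East 25, South 0, Highland 2.
East has quota 23.880 (lower 23, upper 24) but receives 25 — outside the quota interval.

East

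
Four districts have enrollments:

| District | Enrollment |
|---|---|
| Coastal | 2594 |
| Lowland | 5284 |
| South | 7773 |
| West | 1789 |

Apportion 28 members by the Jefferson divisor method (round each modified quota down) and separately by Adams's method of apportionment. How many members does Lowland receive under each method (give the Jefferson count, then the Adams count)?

8 and 9

Jefferson: Coastal 4, Lowland 8, South 13, West 3.
Adams: Coastal 4, Lowland 9, South 12, West 3.
Lowland gets 8 under Jefferson and 9 under Adams.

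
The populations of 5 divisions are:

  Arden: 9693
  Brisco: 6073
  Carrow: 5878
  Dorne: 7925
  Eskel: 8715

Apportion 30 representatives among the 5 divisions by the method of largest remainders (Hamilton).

Total 38284; standard divisor 38284/30 ≈ 1276.133.
Standard quotas: Arden 7.5956, Brisco 4.7589, Carrow 4.6061, Dorne 6.2102, Eskel 6.8292.
Lower quotas: Arden 7, Brisco 4, Carrow 4, Dorne 6, Eskel 6 (sum 27, leaving 3 seats).
Remainders in descending order: Eskel 0.8292, Brisco 0.7589, Carrow 0.6061, Arden 0.5956, Dorne 0.2102.
Largest remainders: Eskel, Brisco, Carrow receive the extra seats.

Arden 7; Brisco 5; Carrow 5; Dorne 6; Eskel 7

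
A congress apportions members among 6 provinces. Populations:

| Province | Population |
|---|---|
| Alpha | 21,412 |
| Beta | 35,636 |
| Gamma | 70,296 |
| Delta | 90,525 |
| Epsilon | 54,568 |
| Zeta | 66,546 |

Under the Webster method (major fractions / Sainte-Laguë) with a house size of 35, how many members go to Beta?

4

Standard divisor 338983/35 ≈ 9685.229; standard quotas: Alpha 2.211, Beta 3.679, Gamma 7.258, Delta 9.347, Epsilon 5.634, Zeta 6.871.
Rounding to the nearest integer gives Alpha 2, Beta 4, Gamma 7, Delta 9, Epsilon 6, Zeta 7 — total 35, matching the house size, so no adjustment is needed.
Beta receives 4.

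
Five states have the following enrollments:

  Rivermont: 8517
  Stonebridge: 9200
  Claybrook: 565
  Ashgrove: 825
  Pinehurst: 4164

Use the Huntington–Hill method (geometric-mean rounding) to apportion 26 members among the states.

Rivermont=9; Stonebridge=10; Claybrook=1; Ashgrove=1; Pinehurst=5

With divisor 914: modified quotas Rivermont 9.318, Stonebridge 10.066, Claybrook 0.618, Ashgrove 0.903, Pinehurst 4.556.
Geometric-mean thresholds: Rivermont √(9·10)=9.487, Stonebridge √(10·11)=10.488, Claybrook (min 1), Ashgrove (min 1), Pinehurst √(4·5)=4.472.
Each quota rounded against its threshold gives Rivermont 9, Stonebridge 10, Claybrook 1, Ashgrove 1, Pinehurst 5 (total 26).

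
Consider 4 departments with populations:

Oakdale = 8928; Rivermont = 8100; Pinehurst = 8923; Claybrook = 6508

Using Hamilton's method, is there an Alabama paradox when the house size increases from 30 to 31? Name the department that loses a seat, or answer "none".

At 30 seats: Oakdale 8, Rivermont 8, Pinehurst 8, Claybrook 6.
At 31 seats: Oakdale 9, Rivermont 8, Pinehurst 8, Claybrook 6.
No department's allocation decreased.

none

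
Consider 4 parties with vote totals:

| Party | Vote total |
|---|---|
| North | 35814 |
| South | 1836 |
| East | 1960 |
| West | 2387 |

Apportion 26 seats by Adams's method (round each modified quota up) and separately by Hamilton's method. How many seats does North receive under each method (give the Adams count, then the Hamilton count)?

20 and 22

Adams: North 20, South 2, East 2, West 2.
Hamilton: North 22, South 1, East 1, West 2.
North gets 20 under Adams and 22 under Hamilton.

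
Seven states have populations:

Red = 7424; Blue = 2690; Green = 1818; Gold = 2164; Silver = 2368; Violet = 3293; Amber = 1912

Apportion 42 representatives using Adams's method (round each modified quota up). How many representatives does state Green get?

Standard divisor 21669/42 ≈ 515.929; standard quotas: Red 14.390, Blue 5.214, Green 3.524, Gold 4.194, Silver 4.590, Violet 6.383, Amber 3.706.
Rounding up gives 15, 6, 4, 5, 5, 7, 4 = 46 seats, so the divisor must be adjusted.
With modified divisor 560: modified quotas Red 13.257, Blue 4.804, Green 3.246, Gold 3.864, Silver 4.229, Violet 5.880, Amber 3.414.
Rounding up: Red 14, Blue 5, Green 4, Gold 4, Silver 5, Violet 6, Amber 4 (total 42).
Green receives 4.

4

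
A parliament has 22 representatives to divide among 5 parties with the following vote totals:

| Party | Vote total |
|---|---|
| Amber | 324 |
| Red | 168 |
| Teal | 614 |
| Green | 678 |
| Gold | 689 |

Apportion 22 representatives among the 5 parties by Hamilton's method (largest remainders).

Standard divisor: 2473 ÷ 22 ≈ 112.409.
Standard quotas: Amber 2.882, Red 1.495, Teal 5.462, Green 6.032, Gold 6.129.
Lower quotas: Amber 2, Red 1, Teal 5, Green 6, Gold 6 (sum 20, leaving 2 seats).
Remainders in descending order: Amber 0.882, Red 0.495, Teal 0.462, Gold 0.129, Green 0.032.
Largest remainders: Amber, Red receive the extra seats.

Amber: 3, Red: 2, Teal: 5, Green: 6, Gold: 6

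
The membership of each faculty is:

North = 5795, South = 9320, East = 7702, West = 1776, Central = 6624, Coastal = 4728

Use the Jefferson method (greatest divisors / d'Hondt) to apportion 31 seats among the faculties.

North 5, South 8, East 7, West 1, Central 6, Coastal 4

Standard divisor 35945/31 ≈ 1159.516; standard quotas: North 4.998, South 8.038, East 6.642, West 1.532, Central 5.713, Coastal 4.078.
Rounding down gives 4, 8, 6, 1, 5, 4 = 28 seats, so the divisor must be adjusted.
With modified divisor 1070: modified quotas North 5.416, South 8.710, East 7.198, West 1.660, Central 6.191, Coastal 4.419.
Rounding down: North 5, South 8, East 7, West 1, Central 6, Coastal 4 (total 31).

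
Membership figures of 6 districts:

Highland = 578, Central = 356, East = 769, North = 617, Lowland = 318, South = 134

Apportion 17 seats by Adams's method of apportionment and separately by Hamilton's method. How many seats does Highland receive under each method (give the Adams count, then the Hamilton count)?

4 and 3

Adams: Highland 4, Central 2, East 4, North 4, Lowland 2, South 1.
Hamilton: Highland 3, Central 2, East 5, North 4, Lowland 2, South 1.
Highland gets 4 under Adams and 3 under Hamilton.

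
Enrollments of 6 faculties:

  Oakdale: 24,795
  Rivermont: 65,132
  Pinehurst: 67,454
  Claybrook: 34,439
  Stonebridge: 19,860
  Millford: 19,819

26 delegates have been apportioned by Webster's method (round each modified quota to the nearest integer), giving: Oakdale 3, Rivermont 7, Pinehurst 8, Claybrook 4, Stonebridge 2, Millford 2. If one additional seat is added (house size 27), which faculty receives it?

Rivermont

Priority for the next seat is population ÷ (current seats + 0.5).
Priorities: Oakdale 7084.286, Rivermont 8684.267, Pinehurst 7935.765, Claybrook 7653.111, Stonebridge 7944.000, Millford 7927.600.
Highest priority: Rivermont.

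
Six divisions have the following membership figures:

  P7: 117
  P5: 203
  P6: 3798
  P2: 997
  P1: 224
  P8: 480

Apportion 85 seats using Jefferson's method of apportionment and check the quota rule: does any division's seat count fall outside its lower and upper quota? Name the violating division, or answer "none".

P6

Standard quotas: P7 1.709, P5 2.965, P6 55.479, P2 14.563, P1 3.272, P8 7.012.
Jefferson allocation: P7 1, P5 3, P6 57, P2 14, P1 3, P8 7.
P6 has quota 55.479 (lower 55, upper 56) but receives 57 — outside the quota interval.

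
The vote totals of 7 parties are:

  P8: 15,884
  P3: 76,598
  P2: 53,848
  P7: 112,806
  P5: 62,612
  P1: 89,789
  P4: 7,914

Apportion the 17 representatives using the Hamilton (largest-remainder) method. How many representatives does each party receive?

The standard divisor is 419451/17 ≈ 24673.588.
Standard quotas: P8 0.6438, P3 3.1045, P2 2.1824, P7 4.5719, P5 2.5376, P1 3.6391, P4 0.3207.
Lower quotas: P8 0, P3 3, P2 2, P7 4, P5 2, P1 3, P4 0 (sum 14, leaving 3 seats).
Remainders in descending order: P8 0.6438, P1 0.6391, P7 0.5719, P5 0.5376, P4 0.3207, P2 0.1824, P3 0.1045.
The surplus seats go to P8, P1, P7.

P8 1, P3 3, P2 2, P7 5, P5 2, P1 4, P4 0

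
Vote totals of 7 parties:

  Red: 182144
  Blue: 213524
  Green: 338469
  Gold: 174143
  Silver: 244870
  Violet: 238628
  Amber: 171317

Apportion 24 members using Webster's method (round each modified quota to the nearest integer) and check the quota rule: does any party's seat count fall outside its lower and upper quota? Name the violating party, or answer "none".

Standard quotas: Red 2.797, Blue 3.278, Green 5.197, Gold 2.674, Silver 3.760, Violet 3.664, Amber 2.630.
Webster allocation: Red 3, Blue 3, Green 5, Gold 3, Silver 4, Violet 3, Amber 3.
Every allocation lies between the lower and upper quota.

none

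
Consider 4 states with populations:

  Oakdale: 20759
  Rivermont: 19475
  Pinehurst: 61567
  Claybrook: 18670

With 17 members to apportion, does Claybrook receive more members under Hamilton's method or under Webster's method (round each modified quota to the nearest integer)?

Hamilton: Oakdale 3, Rivermont 3, Pinehurst 9, Claybrook 2.
Webster: Oakdale 3, Rivermont 3, Pinehurst 8, Claybrook 3.
Claybrook gets 2 under Hamilton and 3 under Webster.

Webster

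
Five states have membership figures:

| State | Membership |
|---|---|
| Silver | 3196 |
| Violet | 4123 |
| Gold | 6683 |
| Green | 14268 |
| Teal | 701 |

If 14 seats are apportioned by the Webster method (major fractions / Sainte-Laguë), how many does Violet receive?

Standard divisor 28971/14 ≈ 2069.357; standard quotas: Silver 1.544, Violet 1.992, Gold 3.230, Green 6.895, Teal 0.339.
Rounding to the nearest integer gives Silver 2, Violet 2, Gold 3, Green 7, Teal 0 — total 14, matching the house size, so no adjustment is needed.
Violet receives 2.

2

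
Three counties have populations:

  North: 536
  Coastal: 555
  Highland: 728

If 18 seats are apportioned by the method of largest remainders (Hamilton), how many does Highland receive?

The standard divisor is 1819/18 ≈ 101.056.
Standard quotas: North 5.304, Coastal 5.492, Highland 7.204.
Lower quotas: North 5, Coastal 5, Highland 7 (sum 17, leaving 1 seat).
Remainders in descending order: Coastal 0.492, North 0.304, Highland 0.204.
Largest remainder: Coastal receives the extra seat.
Highland receives 7.

7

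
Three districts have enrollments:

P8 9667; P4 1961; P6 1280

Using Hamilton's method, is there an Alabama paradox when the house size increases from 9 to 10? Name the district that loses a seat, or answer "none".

At 9 seats: P8 7, P4 1, P6 1.
At 10 seats: P8 7, P4 2, P6 1.
No district's allocation decreased.

none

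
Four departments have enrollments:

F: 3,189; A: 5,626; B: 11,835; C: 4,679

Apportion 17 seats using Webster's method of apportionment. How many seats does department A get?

4

Standard divisor 25329/17 ≈ 1489.941; standard quotas: F 2.140, A 3.776, B 7.943, C 3.140.
Rounding to the nearest integer gives F 2, A 4, B 8, C 3 — total 17, matching the house size, so no adjustment is needed.
A receives 4.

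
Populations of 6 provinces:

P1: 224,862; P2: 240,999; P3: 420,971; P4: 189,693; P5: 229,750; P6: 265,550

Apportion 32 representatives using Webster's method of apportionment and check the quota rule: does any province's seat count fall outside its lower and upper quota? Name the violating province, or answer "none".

none

Standard quotas: P1 4.578, P2 4.906, P3 8.570, P4 3.862, P5 4.677, P6 5.406.
Webster allocation: P1 5, P2 5, P3 8, P4 4, P5 5, P6 5.
Every allocation lies between the lower and upper quota.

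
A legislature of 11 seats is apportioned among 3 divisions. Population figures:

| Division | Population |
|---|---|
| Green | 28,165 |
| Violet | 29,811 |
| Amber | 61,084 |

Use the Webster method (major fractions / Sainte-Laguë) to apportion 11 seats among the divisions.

Standard divisor 119060/11 ≈ 10823.636; standard quotas: Green 2.602, Violet 2.754, Amber 5.644.
Rounding to the nearest integer gives 3, 3, 6 = 12 seats, so the divisor must be adjusted.
With modified divisor 11154.1: modified quotas Green 2.525, Violet 2.673, Amber 5.476.
Rounding to the nearest integer: Green 3, Violet 3, Amber 5 (total 11).

Green: 3, Violet: 3, Amber: 5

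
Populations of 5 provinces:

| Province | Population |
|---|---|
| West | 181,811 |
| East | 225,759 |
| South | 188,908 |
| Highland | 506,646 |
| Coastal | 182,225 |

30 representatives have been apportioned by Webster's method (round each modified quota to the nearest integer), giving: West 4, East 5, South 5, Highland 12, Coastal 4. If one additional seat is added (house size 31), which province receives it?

East

Priority for the next seat is population ÷ (current seats + 0.5).
Priorities: West 40402.444, East 41047.091, South 34346.909, Highland 40531.680, Coastal 40494.444.
Highest priority: East.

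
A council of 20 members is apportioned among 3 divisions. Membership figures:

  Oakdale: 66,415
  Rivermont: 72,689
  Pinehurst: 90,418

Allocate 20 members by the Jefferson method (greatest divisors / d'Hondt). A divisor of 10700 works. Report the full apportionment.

Oakdale: 6, Rivermont: 6, Pinehurst: 8

With modified divisor 10700: modified quotas Oakdale 6.207, Rivermont 6.793, Pinehurst 8.450.
Rounding down: Oakdale 6, Rivermont 6, Pinehurst 8 (total 20).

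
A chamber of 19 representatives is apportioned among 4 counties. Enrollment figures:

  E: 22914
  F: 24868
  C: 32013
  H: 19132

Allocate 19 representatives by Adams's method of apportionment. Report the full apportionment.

E=4; F=5; C=6; H=4

Standard divisor 98927/19 ≈ 5206.684; standard quotas: E 4.401, F 4.776, C 6.148, H 3.675.
Rounding up gives 5, 5, 7, 4 = 21 seats, so the divisor must be adjusted.
With modified divisor 6000: modified quotas E 3.819, F 4.145, C 5.335, H 3.189.
Rounding up: E 4, F 5, C 6, H 4 (total 19).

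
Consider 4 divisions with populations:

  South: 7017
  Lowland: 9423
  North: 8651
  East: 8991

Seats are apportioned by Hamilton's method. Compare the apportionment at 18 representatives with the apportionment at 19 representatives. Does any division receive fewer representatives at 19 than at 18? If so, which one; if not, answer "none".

none

At 18 seats: South 4, Lowland 5, North 4, East 5.
At 19 seats: South 4, Lowland 5, North 5, East 5.
No division's allocation decreased.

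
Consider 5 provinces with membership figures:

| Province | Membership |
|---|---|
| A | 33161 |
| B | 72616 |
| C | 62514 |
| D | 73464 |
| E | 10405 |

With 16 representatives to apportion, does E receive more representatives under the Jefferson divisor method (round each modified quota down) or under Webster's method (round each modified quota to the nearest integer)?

Webster

Jefferson: A 2, B 5, C 4, D 5, E 0.
Webster: A 2, B 4, C 4, D 5, E 1.
E gets 0 under Jefferson and 1 under Webster.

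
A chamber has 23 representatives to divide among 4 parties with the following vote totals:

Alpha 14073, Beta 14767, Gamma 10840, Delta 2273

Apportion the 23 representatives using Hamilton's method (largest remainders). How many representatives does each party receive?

Total 41953; standard divisor 41953/23 ≈ 1824.043.
Standard quotas: Alpha 7.7153, Beta 8.0958, Gamma 5.9428, Delta 1.2461.
Lower quotas: Alpha 7, Beta 8, Gamma 5, Delta 1 (sum 21, leaving 2 seats).
Remainders in descending order: Gamma 0.9428, Alpha 0.7153, Delta 0.2461, Beta 0.0958.
Largest remainders: Gamma, Alpha receive the extra seats.

Alpha=8; Beta=8; Gamma=6; Delta=1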